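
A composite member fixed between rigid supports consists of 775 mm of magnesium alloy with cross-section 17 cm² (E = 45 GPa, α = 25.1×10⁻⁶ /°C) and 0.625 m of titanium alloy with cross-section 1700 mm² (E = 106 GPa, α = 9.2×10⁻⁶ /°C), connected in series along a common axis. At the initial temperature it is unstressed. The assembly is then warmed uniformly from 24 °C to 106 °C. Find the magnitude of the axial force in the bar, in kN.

P ≈ 152 kN (compressive)

With the walls removed the bar would change length by δ_free = Σ αᵢΔT Lᵢ = 25.1×10⁻⁶×82×775 + 9.2×10⁻⁶×82×625 = 2.067 mm.
Since the ends are fixed, an axial force P builds up, equal in every segment, with P · Σ Lᵢ/(AᵢEᵢ) = δ_free.
The series flexibility is Σ Lᵢ/(AᵢEᵢ) = 775/(1700×45×10³) + 625/(1700×106×10³) = 1.36×10⁻⁵ mm/N.
So P = 2.067 / 1.36×10⁻⁵ = 152 kN, compressive.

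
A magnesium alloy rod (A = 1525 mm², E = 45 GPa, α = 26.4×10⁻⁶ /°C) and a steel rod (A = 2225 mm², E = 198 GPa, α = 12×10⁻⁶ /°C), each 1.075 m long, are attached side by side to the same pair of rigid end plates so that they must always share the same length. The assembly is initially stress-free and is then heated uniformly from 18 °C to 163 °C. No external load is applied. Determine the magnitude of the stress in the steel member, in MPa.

Equilibrium of a rigid end plate with no external load gives equal and opposite internal forces ±P in the two members. Since α_{magnesium alloy} > α_{steel}, heating drives the magnesium alloy into compression and the steel into tension.
Equating the net (thermal + elastic) strains gives |α₁ − α₂|·ΔT = P·[1/(A₁E₁) + 1/(A₂E₂)].
|α₁ − α₂|·ΔT = 14.4×10⁻⁶ × 145 = 0.002088.
1/(A₁E₁) + 1/(A₂E₂) = 1/(1525×45×10³) + 1/(2225×198×10³) = 1.684×10⁻⁸ N⁻¹.
P = 0.002088 / 1.684×10⁻⁸ = 124000 N = 124 kN.
σ_{steel} = P/A₂ = 124000/2225 = 55.72 MPa, tensile.

σ ≈ 55.7 MPa (tensile)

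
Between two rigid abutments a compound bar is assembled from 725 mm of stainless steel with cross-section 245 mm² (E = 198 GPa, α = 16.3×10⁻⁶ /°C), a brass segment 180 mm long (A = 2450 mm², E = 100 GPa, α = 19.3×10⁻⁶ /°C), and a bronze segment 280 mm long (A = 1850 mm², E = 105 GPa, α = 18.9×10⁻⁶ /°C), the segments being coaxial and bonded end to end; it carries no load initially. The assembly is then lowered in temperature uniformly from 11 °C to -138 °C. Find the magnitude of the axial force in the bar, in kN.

P ≈ 179 kN (tensile)

If the supports were absent, the total length change would be Σ αᵢΔT Lᵢ = 16.3×10⁻⁶×149×725 + 19.3×10⁻⁶×149×180 + 18.9×10⁻⁶×149×280 = 3.067 mm.
The walls prevent any net length change, so an axial force P (same in every segment) develops. Compatibility: P · Σ Lᵢ/(AᵢEᵢ) = δ_free.
The series flexibility is Σ Lᵢ/(AᵢEᵢ) = 725/(245×198×10³) + 180/(2450×100×10³) + 280/(1850×105×10³) = 1.712×10⁻⁵ mm/N.
So P = 3.067 / 1.712×10⁻⁵ = 179.1 kN, tensile.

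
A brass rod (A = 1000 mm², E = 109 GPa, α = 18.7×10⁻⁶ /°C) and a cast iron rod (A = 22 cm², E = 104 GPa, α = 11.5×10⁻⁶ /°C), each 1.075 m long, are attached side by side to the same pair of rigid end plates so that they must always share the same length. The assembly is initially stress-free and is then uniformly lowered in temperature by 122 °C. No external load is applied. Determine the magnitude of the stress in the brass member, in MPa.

σ ≈ 64.9 MPa (tensile)

Equilibrium of a rigid end plate with no external load gives equal and opposite internal forces ±P in the two members. Since α_{brass} > α_{cast iron}, cooling drives the brass into tension and the cast iron into compression.
Equating the net (thermal + elastic) strains gives |α₁ − α₂|·ΔT = P·[1/(A₁E₁) + 1/(A₂E₂)].
|α₁ − α₂|·ΔT = 7.2×10⁻⁶ × 122 = 0.0008784.
1/(A₁E₁) + 1/(A₂E₂) = 1/(1000×109×10³) + 1/(2200×104×10³) = 1.354×10⁻⁸ N⁻¹.
P = 0.0008784 / 1.354×10⁻⁸ = 64850 N = 64.85 kN.
σ_{brass} = P/A₁ = 64850/1000 = 64.85 MPa, tensile.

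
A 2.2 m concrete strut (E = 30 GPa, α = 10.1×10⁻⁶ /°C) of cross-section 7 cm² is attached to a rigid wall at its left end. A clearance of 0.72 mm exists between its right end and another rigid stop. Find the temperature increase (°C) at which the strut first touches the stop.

ΔT ≈ 32.4 °C

Contact occurs when the free expansion equals the gap: αΔT L = 0.72 mm.
ΔT = 0.72 / (10.1×10⁻⁶ × 2200) = 32.4 °C.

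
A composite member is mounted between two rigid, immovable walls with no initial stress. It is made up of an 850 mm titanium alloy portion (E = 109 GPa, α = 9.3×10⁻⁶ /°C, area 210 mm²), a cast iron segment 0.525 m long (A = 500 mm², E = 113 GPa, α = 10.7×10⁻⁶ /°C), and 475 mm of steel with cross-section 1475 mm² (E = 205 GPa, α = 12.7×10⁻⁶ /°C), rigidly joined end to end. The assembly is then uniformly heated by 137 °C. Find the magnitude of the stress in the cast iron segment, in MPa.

σ ≈ 112 MPa (compressive)

Free thermal expansion of the whole bar: Σ αᵢΔT Lᵢ = 9.3×10⁻⁶×137×850 + 10.7×10⁻⁶×137×525 + 12.7×10⁻⁶×137×475 = 2.679 mm.
The walls prevent any net length change, so an axial force P (same in every segment) develops. Compatibility: P · Σ Lᵢ/(AᵢEᵢ) = δ_free.
Σ Lᵢ/(AᵢEᵢ) = 850/(210×109×10³) + 525/(500×113×10³) + 475/(1475×205×10³) = 4.8×10⁻⁵ mm/N.
So P = 2.679 / 4.8×10⁻⁵ = 55.82 kN, compressive.
σ_{cast iron} = P / A = 55820 / 500 = 111.6 MPa.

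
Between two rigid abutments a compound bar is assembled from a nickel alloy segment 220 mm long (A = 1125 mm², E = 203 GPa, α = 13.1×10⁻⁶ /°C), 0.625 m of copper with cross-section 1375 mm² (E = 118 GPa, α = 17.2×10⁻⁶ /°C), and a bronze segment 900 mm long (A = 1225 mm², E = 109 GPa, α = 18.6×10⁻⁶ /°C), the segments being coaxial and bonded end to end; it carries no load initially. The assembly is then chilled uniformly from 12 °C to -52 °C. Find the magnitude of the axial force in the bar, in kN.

If the supports were absent, the total length change would be Σ αᵢΔT Lᵢ = 13.1×10⁻⁶×64×220 + 17.2×10⁻⁶×64×625 + 18.6×10⁻⁶×64×900 = 1.944 mm.
The rigid supports impose zero overall length change; the single axial force P common to all segments must satisfy P Σ Lᵢ/(AᵢEᵢ) = δ_free.
Σ Lᵢ/(AᵢEᵢ) = 220/(1125×203×10³) + 625/(1375×118×10³) + 900/(1225×109×10³) = 1.156×10⁻⁵ mm/N.
P = 1.944 / 1.156×10⁻⁵ = 168200 N = 168.2 kN, tensile.

P ≈ 168 kN (tensile)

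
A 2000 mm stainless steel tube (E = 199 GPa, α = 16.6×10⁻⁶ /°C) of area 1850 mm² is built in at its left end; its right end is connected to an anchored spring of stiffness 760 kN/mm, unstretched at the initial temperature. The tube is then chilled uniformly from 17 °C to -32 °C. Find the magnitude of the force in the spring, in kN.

P ≈ 241 kN

The unrestrained thermal change is αΔT L = 16.6×10⁻⁶ × 49 × 2000 = 1.627 mm.
With a force P in the spring, the elastic change of the tube is PL/(AE) and that of the spring is P/k; compatibility requires their sum to equal δ_free.
P [ L/(AE) + 1/k ] = δ_free → P [ 2000/(1850×199×10³) + 1/(760×10³) ] = 1.627.
P = 1.627 / 6.748×10⁻⁶ = 241100 N.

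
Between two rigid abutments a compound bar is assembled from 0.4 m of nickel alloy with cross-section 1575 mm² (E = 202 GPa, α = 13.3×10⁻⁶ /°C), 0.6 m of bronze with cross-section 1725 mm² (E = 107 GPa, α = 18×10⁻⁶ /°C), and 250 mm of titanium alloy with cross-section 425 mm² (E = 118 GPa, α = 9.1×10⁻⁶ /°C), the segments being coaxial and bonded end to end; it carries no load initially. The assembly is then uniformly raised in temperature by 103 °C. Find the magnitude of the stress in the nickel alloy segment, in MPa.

σ ≈ 127 MPa (compressive)

If the supports were absent, the total length change would be Σ αᵢΔT Lᵢ = 13.3×10⁻⁶×103×400 + 18×10⁻⁶×103×600 + 9.1×10⁻⁶×103×250 = 1.895 mm.
Since the ends are fixed, an axial force P builds up, equal in every segment, with P · Σ Lᵢ/(AᵢEᵢ) = δ_free.
The series flexibility is Σ Lᵢ/(AᵢEᵢ) = 400/(1575×202×10³) + 600/(1725×107×10³) + 250/(425×118×10³) = 9.493×10⁻⁶ mm/N.
So P = 1.895 / 9.493×10⁻⁶ = 199.6 kN, compressive.
σ_{nickel alloy} = P / A = 199600 / 1575 = 126.7 MPa.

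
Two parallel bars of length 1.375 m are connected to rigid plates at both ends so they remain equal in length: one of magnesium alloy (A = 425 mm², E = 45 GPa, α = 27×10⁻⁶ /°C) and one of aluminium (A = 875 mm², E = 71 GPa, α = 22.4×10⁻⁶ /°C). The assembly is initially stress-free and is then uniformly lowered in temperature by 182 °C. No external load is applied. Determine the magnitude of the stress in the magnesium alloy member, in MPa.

The magnesium alloy has the larger α, so on cooling it would change length more than the aluminium if both were free. The rigid plates force a common final length, so the magnesium alloy is put into tension and the aluminium into compression, with equal and opposite forces P (no external load).
Setting the final lengths equal and cancelling L: (α₁ − α₂)ΔT = P/(A₁E₁) + P/(A₂E₂).
|α₁ − α₂|·ΔT = 4.6×10⁻⁶ × 182 = 0.0008372.
1/(A₁E₁) + 1/(A₂E₂) = 1/(425×45×10³) + 1/(875×71×10³) = 6.838×10⁻⁸ N⁻¹.
P = 0.0008372 / 6.838×10⁻⁸ = 12240 N = 12.24 kN.
σ_{magnesium alloy} = P/A₁ = 12240/425 = 28.81 MPa, tensile.

σ ≈ 28.8 MPa (tensile)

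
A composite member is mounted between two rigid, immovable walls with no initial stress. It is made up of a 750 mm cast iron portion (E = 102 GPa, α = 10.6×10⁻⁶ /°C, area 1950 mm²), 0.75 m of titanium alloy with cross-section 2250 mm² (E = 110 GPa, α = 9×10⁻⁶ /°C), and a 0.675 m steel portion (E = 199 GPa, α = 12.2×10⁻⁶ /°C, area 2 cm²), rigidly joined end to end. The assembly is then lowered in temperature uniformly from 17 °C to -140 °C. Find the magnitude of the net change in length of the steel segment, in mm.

|ΔL| ≈ 1.28 mm

Free thermal contraction of the whole bar: Σ αᵢΔT Lᵢ = 10.6×10⁻⁶×157×750 + 9×10⁻⁶×157×750 + 12.2×10⁻⁶×157×675 = 3.601 mm.
Since the ends are fixed, an axial force P builds up, equal in every segment, with P · Σ Lᵢ/(AᵢEᵢ) = δ_free.
The series flexibility is Σ Lᵢ/(AᵢEᵢ) = 750/(1950×102×10³) + 750/(2250×110×10³) + 675/(200×199×10³) = 2.376×10⁻⁵ mm/N.
P = 3.601 / 2.376×10⁻⁵ = 151500 N = 151.5 kN, tensile.
For the steel segment, free thermal change = 12.2×10⁻⁶×157×675 = 1.293 mm and elastic change from P = 151500×675/(200×199×10³) = 2.57 mm; these oppose, so the net change is 1.28 mm (segment lengthens).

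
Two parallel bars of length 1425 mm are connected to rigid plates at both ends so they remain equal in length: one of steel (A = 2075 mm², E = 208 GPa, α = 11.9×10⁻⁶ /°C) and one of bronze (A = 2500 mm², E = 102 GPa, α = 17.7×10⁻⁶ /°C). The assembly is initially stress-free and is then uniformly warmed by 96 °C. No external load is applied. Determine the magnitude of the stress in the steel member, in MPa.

σ ≈ 43 MPa (tensile)

Equilibrium of a rigid end plate with no external load gives equal and opposite internal forces ±P in the two members. Since α_{bronze} > α_{steel}, heating drives the bronze into compression and the steel into tension.
Equating the net (thermal + elastic) strains gives |α₁ − α₂|·ΔT = P·[1/(A₁E₁) + 1/(A₂E₂)].
|α₁ − α₂|·ΔT = 5.8×10⁻⁶ × 96 = 0.0005568.
1/(A₁E₁) + 1/(A₂E₂) = 1/(2075×208×10³) + 1/(2500×102×10³) = 6.239×10⁻⁹ N⁻¹.
P = 0.0005568 / 6.239×10⁻⁹ = 89250 N = 89.25 kN.
σ_{steel} = P/A₁ = 89250/2075 = 43.01 MPa, tensile.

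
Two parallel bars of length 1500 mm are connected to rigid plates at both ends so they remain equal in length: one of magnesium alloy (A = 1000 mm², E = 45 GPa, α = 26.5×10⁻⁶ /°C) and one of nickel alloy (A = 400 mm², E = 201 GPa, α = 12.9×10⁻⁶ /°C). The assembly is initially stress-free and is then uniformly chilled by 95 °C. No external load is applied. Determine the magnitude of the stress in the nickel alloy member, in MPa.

Equilibrium of a rigid end plate with no external load gives equal and opposite internal forces ±P in the two members. Since α_{magnesium alloy} > α_{nickel alloy}, cooling drives the magnesium alloy into tension and the nickel alloy into compression.
Equating the net (thermal + elastic) strains gives |α₁ − α₂|·ΔT = P·[1/(A₁E₁) + 1/(A₂E₂)].
|α₁ − α₂|·ΔT = 13.6×10⁻⁶ × 95 = 0.001292.
1/(A₁E₁) + 1/(A₂E₂) = 1/(1000×45×10³) + 1/(400×201×10³) = 3.466×10⁻⁸ N⁻¹.
So P = 0.001292 / 3.466×10⁻⁸ = 37.28 kN.
σ_{nickel alloy} = P/A₂ = 37280/400 = 93.19 MPa, compressive.

σ ≈ 93.2 MPa (compressive)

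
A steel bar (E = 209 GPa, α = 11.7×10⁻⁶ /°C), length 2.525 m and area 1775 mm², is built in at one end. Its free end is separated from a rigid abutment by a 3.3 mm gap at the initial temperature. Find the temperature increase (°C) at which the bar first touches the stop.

ΔT ≈ 112 °C

Contact occurs when the free expansion equals the gap: αΔT L = 3.3 mm.
So ΔT = g/(αL) = 3.3/(11.7×10⁻⁶ × 2525) = 111.7 °C.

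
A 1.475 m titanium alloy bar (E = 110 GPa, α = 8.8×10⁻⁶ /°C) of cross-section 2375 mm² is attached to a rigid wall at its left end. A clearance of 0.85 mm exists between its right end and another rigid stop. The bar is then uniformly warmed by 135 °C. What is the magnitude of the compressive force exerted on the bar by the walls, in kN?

P ≈ 160 kN

Unrestrained expansion: δ_free = αΔT L = 8.8×10⁻⁶ × 135 × 1475 = 1.752 mm.
After closing the 0.85 mm clearance, 1.752 − 0.85 = 0.9023 mm of expansion remains to be suppressed by the wall.
So σ = E(δ_free − g)/L = 110×10³ × 0.9023/1475 = 67.29 MPa.
Force on the wall = σA = 67.29 × 2375 mm² = 159.8 kN.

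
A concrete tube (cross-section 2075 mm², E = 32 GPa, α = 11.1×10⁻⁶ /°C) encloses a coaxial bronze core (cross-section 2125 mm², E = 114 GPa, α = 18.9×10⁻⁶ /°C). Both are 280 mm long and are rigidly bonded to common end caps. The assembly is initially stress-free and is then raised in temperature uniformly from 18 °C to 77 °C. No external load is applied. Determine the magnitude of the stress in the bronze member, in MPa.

The bronze has the larger α, so on heating it would change length more than the concrete if both were free. The rigid plates force a common final length, so the bronze is put into compression and the concrete into tension, with equal and opposite forces P (no external load).
Compatibility of the two members (thermal + elastic change equal): (α₁ − α₂)ΔT = P·[1/(A₁E₁) + 1/(A₂E₂)].
|α₁ − α₂|·ΔT = 7.8×10⁻⁶ × 59 = 0.0004602.
1/(A₁E₁) + 1/(A₂E₂) = 1/(2075×32×10³) + 1/(2125×114×10³) = 1.919×10⁻⁸ N⁻¹.
P = 0.0004602 / 1.919×10⁻⁸ = 23980 N = 23.98 kN.
σ_{bronze} = P/A₂ = 23980/2125 = 11.29 MPa, compressive.

σ ≈ 11.3 MPa (compressive)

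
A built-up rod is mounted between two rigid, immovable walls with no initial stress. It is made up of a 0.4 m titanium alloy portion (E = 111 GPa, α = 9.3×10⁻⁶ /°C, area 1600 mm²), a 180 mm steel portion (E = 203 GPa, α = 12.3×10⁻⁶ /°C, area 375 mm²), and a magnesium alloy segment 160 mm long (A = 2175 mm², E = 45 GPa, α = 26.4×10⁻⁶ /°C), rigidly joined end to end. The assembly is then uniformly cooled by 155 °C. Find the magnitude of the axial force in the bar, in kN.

If the supports were absent, the total length change would be Σ αᵢΔT Lᵢ = 9.3×10⁻⁶×155×400 + 12.3×10⁻⁶×155×180 + 26.4×10⁻⁶×155×160 = 1.574 mm.
The walls prevent any net length change, so an axial force P (same in every segment) develops. Compatibility: P · Σ Lᵢ/(AᵢEᵢ) = δ_free.
Σ Lᵢ/(AᵢEᵢ) = 400/(1600×111×10³) + 180/(375×203×10³) + 160/(2175×45×10³) = 6.252×10⁻⁶ mm/N.
So P = 1.574 / 6.252×10⁻⁶ = 251.9 kN, tensile.

P ≈ 252 kN (tensile)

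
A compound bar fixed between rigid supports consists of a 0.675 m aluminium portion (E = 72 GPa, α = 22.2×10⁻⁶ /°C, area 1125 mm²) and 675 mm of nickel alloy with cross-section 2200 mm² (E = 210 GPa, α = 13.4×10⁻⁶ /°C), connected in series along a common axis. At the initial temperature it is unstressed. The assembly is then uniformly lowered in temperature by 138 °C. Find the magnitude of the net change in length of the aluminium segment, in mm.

|ΔL| ≈ 0.754 mm

Free thermal contraction of the whole bar: Σ αᵢΔT Lᵢ = 22.2×10⁻⁶×138×675 + 13.4×10⁻⁶×138×675 = 3.316 mm.
The walls prevent any net length change, so an axial force P (same in every segment) develops. Compatibility: P · Σ Lᵢ/(AᵢEᵢ) = δ_free.
The series flexibility is Σ Lᵢ/(AᵢEᵢ) = 675/(1125×72×10³) + 675/(2200×210×10³) = 9.794×10⁻⁶ mm/N.
P = 3.316 / 9.794×10⁻⁶ = 338600 N = 338.6 kN, tensile.
For the aluminium segment, free thermal change = 22.2×10⁻⁶×138×675 = 2.068 mm and elastic change from P = 338600×675/(1125×72×10³) = 2.821 mm; these oppose, so the net change is 0.754 mm (segment lengthens).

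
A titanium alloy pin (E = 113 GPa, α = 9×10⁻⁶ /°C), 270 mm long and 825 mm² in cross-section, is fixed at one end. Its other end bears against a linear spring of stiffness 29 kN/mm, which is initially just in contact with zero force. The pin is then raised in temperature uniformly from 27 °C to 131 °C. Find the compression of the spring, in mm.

δ ≈ 0.233 mm

If the spring were absent the pin would lengthen by αΔT L = 9×10⁻⁶ × 104 × 270 = 0.2527 mm.
Let P be the compressive force at the spring. The pin shortens elastically by PL/(AE) and the spring compresses by P/k; together these equal δ_free.
So P = δ_free / [L/(AE) + 1/k] = 0.2527 / [ 270/(825×113×10³) + 1/(29×10³) ].
P = 0.2527 / 3.738×10⁻⁵ = 6761 N.
Spring compression = P/k = 6761/(29×10³) = 0.2331 mm.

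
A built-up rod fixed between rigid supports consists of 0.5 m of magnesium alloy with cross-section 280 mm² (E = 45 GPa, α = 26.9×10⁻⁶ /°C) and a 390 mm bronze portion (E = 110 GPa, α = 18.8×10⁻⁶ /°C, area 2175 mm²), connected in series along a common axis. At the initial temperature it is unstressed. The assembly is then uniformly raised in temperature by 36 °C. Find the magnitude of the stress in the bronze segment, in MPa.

σ ≈ 8.33 MPa (compressive)

Free thermal expansion of the whole bar: Σ αᵢΔT Lᵢ = 26.9×10⁻⁶×36×500 + 18.8×10⁻⁶×36×390 = 0.7482 mm.
Since the ends are fixed, an axial force P builds up, equal in every segment, with P · Σ Lᵢ/(AᵢEᵢ) = δ_free.
The series flexibility is Σ Lᵢ/(AᵢEᵢ) = 500/(280×45×10³) + 390/(2175×110×10³) = 4.131×10⁻⁵ mm/N.
So P = 0.7482 / 4.131×10⁻⁵ = 18.11 kN, compressive.
σ_{bronze} = P / A = 18110 / 2175 = 8.326 MPa.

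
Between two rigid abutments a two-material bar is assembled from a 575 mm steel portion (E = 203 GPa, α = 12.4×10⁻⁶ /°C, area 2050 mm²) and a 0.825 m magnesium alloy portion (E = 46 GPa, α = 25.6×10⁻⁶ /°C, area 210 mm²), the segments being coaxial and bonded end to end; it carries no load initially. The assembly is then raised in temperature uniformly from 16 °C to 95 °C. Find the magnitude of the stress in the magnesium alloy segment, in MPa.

σ ≈ 122 MPa (compressive)

Free thermal expansion of the whole bar: Σ αᵢΔT Lᵢ = 12.4×10⁻⁶×79×575 + 25.6×10⁻⁶×79×825 = 2.232 mm.
The rigid supports impose zero overall length change; the single axial force P common to all segments must satisfy P Σ Lᵢ/(AᵢEᵢ) = δ_free.
Σ Lᵢ/(AᵢEᵢ) = 575/(2050×203×10³) + 825/(210×46×10³) = 8.679×10⁻⁵ mm/N.
Hence P = δ_free / Σ(L/AE) = 2.232/8.679×10⁻⁵ = 25.72 kN (compressive).
σ_{magnesium alloy} = P / A = 25720 / 210 = 122.5 MPa.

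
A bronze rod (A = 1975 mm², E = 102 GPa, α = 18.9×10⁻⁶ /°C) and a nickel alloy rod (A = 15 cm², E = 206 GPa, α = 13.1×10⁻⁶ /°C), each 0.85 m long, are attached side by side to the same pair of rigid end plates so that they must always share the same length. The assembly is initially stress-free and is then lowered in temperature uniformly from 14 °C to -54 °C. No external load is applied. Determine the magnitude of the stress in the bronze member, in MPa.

σ ≈ 24.4 MPa (tensile)

Both members must finish at the same length. With the larger α, the bronze tends to over-contract; the plates restrain it, putting the bronze in tension and the nickel alloy in compression. With no external load the two internal forces are equal and opposite, magnitude P.
Compatibility of the two members (thermal + elastic change equal): (α₁ − α₂)ΔT = P·[1/(A₁E₁) + 1/(A₂E₂)].
|α₁ − α₂|·ΔT = 5.8×10⁻⁶ × 68 = 0.0003944.
1/(A₁E₁) + 1/(A₂E₂) = 1/(1975×102×10³) + 1/(1500×206×10³) = 8.2×10⁻⁹ N⁻¹.
P = 0.0003944 / 8.2×10⁻⁹ = 48100 N = 48.1 kN.
σ_{bronze} = P/A₁ = 48100/1975 = 24.35 MPa, tensile.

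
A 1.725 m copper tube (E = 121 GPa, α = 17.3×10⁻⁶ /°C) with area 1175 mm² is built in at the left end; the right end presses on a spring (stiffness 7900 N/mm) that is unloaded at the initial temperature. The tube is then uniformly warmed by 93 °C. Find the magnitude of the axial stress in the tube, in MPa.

Free thermal expansion: δ_free = αΔT L = 17.3×10⁻⁶ × 93 × 1725 = 2.775 mm.
With a force P in the spring, the elastic change of the tube is PL/(AE) and that of the spring is P/k; compatibility requires their sum to equal δ_free.
P [ L/(AE) + 1/k ] = δ_free → P [ 1725/(1175×121×10³) + 1/(7900) ] = 2.775.
P = 2.775 / 0.0001387 = 20010 N.
σ = P/A = 20010/1175 = 17.03 MPa.

σ ≈ 17 MPa (compressive)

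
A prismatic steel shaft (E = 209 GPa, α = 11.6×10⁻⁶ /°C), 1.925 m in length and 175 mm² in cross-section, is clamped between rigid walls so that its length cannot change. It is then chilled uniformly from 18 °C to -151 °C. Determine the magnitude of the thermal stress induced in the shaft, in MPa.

The supports are rigid, so the total axial strain is zero. The restrained thermal strain is ε = αΔT = 11.6×10⁻⁶ × 169 = 1960.4×10⁻⁶.
Hence σ = E·αΔT = 209×10³ × 1960.4×10⁻⁶ = 409.7 MPa, tensile.

σ ≈ 410 MPa (tensile)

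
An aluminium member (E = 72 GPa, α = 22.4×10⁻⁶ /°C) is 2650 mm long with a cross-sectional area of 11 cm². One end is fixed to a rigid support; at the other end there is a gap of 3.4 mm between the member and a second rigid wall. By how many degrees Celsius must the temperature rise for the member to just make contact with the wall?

The gap closes when αΔT L = 3.4 mm, since the member is still unstressed at that instant.
So ΔT = g/(αL) = 3.4/(22.4×10⁻⁶ × 2650) = 57.28 °C.

ΔT ≈ 57.3 °C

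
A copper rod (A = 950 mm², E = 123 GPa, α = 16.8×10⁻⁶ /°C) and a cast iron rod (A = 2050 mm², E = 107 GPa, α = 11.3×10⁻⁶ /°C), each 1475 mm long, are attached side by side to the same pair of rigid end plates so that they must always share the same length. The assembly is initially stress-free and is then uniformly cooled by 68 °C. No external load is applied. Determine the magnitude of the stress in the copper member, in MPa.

σ ≈ 30 MPa (tensile)

Both members must finish at the same length. With the larger α, the copper tends to over-contract; the plates restrain it, putting the copper in tension and the cast iron in compression. With no external load the two internal forces are equal and opposite, magnitude P.
Setting the final lengths equal and cancelling L: (α₁ − α₂)ΔT = P/(A₁E₁) + P/(A₂E₂).
|α₁ − α₂|·ΔT = 5.5×10⁻⁶ × 68 = 0.000374.
1/(A₁E₁) + 1/(A₂E₂) = 1/(950×123×10³) + 1/(2050×107×10³) = 1.312×10⁻⁸ N⁻¹.
So P = 0.000374 / 1.312×10⁻⁸ = 28.51 kN.
σ_{copper} = P/A₁ = 28510/950 = 30.01 MPa, tensile.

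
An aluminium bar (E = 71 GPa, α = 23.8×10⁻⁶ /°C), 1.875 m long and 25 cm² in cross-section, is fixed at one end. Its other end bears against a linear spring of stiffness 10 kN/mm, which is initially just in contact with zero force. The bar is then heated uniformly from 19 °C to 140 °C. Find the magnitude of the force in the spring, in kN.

P ≈ 48.8 kN

The unrestrained thermal change is αΔT L = 23.8×10⁻⁶ × 121 × 1875 = 5.4 mm.
Let P be the compressive force at the spring. The bar shortens elastically by PL/(AE) and the spring compresses by P/k; together these equal δ_free.
So P = δ_free / [L/(AE) + 1/k] = 5.4 / [ 1875/(2500×71×10³) + 1/(10×10³) ].
P = 5.4 / 0.0001106 = 48840 N.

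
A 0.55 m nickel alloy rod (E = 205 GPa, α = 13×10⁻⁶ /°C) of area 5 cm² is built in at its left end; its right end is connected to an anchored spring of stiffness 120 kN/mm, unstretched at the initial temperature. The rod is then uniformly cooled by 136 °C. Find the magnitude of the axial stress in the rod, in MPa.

σ ≈ 142 MPa (tensile)

Free thermal contraction: δ_free = αΔT L = 13×10⁻⁶ × 136 × 550 = 0.9724 mm.
Let P be the tensile force in the spring. The rod extends elastically by PL/(AE) and the spring stretches by P/k; together these equal δ_free.
P [ L/(AE) + 1/k ] = δ_free → P [ 550/(500×205×10³) + 1/(120×10³) ] = 0.9724.
P = 0.9724 / 1.37×10⁻⁵ = 70980 N.
σ = P/A = 70980/500 = 142 MPa.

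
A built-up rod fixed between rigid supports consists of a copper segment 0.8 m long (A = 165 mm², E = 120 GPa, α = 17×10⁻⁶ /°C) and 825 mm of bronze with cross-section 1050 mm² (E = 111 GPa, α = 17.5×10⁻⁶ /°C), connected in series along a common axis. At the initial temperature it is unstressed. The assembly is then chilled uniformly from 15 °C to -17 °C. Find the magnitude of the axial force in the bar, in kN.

If the supports were absent, the total length change would be Σ αᵢΔT Lᵢ = 17×10⁻⁶×32×800 + 17.5×10⁻⁶×32×825 = 0.8972 mm.
The rigid supports impose zero overall length change; the single axial force P common to all segments must satisfy P Σ Lᵢ/(AᵢEᵢ) = δ_free.
Σ Lᵢ/(AᵢEᵢ) = 800/(165×120×10³) + 825/(1050×111×10³) = 4.748×10⁻⁵ mm/N.
Hence P = δ_free / Σ(L/AE) = 0.8972/4.748×10⁻⁵ = 18.9 kN (tensile).

P ≈ 18.9 kN (tensile)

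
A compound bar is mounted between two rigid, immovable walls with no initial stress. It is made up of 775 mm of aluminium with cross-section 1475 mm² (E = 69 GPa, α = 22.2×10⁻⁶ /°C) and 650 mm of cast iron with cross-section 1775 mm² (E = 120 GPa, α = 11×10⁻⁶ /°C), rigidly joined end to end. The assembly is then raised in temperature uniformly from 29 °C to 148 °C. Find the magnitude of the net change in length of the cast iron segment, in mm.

Free thermal expansion of the whole bar: Σ αᵢΔT Lᵢ = 22.2×10⁻⁶×119×775 + 11×10⁻⁶×119×650 = 2.898 mm.
Since the ends are fixed, an axial force P builds up, equal in every segment, with P · Σ Lᵢ/(AᵢEᵢ) = δ_free.
Σ Lᵢ/(AᵢEᵢ) = 775/(1475×69×10³) + 650/(1775×120×10³) = 1.067×10⁻⁵ mm/N.
Hence P = δ_free / Σ(L/AE) = 2.898/1.067×10⁻⁵ = 271.7 kN (compressive).
For the cast iron segment, free thermal change = 11×10⁻⁶×119×650 = 0.8508 mm and elastic change from P = 271700×650/(1775×120×10³) = 0.8292 mm; these oppose, so the net change is 0.0217 mm (segment lengthens).

|ΔL| ≈ 0.0217 mm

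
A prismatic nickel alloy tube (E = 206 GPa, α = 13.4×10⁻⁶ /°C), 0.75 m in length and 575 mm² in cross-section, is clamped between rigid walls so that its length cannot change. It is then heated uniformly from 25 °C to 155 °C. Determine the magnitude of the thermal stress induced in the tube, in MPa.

Because both ends are immovable the net strain is zero, and the suppressed thermal strain is αΔT = 13.4×10⁻⁶ × 130 = 1742×10⁻⁶.
Hence σ = E·αΔT = 206×10³ × 1742×10⁻⁶ = 358.9 MPa, compressive.

σ ≈ 359 MPa (compressive)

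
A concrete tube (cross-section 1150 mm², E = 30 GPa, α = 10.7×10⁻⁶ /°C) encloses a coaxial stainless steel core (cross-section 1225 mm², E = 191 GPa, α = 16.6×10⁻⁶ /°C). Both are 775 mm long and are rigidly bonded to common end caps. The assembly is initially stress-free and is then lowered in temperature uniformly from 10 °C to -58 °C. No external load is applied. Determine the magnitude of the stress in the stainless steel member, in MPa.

Equilibrium of a rigid end plate with no external load gives equal and opposite internal forces ±P in the two members. Since α_{stainless steel} > α_{concrete}, cooling drives the stainless steel into tension and the concrete into compression.
Setting the final lengths equal and cancelling L: (α₁ − α₂)ΔT = P/(A₁E₁) + P/(A₂E₂).
|α₁ − α₂|·ΔT = 5.9×10⁻⁶ × 68 = 0.0004012.
1/(A₁E₁) + 1/(A₂E₂) = 1/(1150×30×10³) + 1/(1225×191×10³) = 3.326×10⁻⁸ N⁻¹.
So P = 0.0004012 / 3.326×10⁻⁸ = 12.06 kN.
σ_{stainless steel} = P/A₂ = 12060/1225 = 9.847 MPa, tensile.

σ ≈ 9.85 MPa (tensile)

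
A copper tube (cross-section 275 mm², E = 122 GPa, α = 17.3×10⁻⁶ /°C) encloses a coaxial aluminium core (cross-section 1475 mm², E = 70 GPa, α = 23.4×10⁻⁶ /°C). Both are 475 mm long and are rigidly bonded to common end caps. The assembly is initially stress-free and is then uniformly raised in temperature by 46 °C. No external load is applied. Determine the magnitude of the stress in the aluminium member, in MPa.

The aluminium has the larger α, so on heating it would change length more than the copper if both were free. The rigid plates force a common final length, so the aluminium is put into compression and the copper into tension, with equal and opposite forces P (no external load).
Compatibility of the two members (thermal + elastic change equal): (α₁ − α₂)ΔT = P·[1/(A₁E₁) + 1/(A₂E₂)].
|α₁ − α₂|·ΔT = 6.1×10⁻⁶ × 46 = 0.0002806.
1/(A₁E₁) + 1/(A₂E₂) = 1/(275×122×10³) + 1/(1475×70×10³) = 3.949×10⁻⁸ N⁻¹.
So P = 0.0002806 / 3.949×10⁻⁸ = 7.105 kN.
σ_{aluminium} = P/A₂ = 7105/1475 = 4.817 MPa, compressive.

σ ≈ 4.82 MPa (compressive)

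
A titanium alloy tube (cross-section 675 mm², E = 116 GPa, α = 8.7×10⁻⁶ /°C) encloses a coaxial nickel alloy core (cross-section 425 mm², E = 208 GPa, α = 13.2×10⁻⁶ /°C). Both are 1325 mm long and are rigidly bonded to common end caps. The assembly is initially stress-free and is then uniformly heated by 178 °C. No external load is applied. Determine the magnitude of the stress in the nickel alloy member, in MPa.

Equilibrium of a rigid end plate with no external load gives equal and opposite internal forces ±P in the two members. Since α_{nickel alloy} > α_{titanium alloy}, heating drives the nickel alloy into compression and the titanium alloy into tension.
Equating the net (thermal + elastic) strains gives |α₁ − α₂|·ΔT = P·[1/(A₁E₁) + 1/(A₂E₂)].
|α₁ − α₂|·ΔT = 4.5×10⁻⁶ × 178 = 0.000801.
1/(A₁E₁) + 1/(A₂E₂) = 1/(675×116×10³) + 1/(425×208×10³) = 2.408×10⁻⁸ N⁻¹.
So P = 0.000801 / 2.408×10⁻⁸ = 33.26 kN.
σ_{nickel alloy} = P/A₂ = 33260/425 = 78.26 MPa, compressive.

σ ≈ 78.3 MPa (compressive)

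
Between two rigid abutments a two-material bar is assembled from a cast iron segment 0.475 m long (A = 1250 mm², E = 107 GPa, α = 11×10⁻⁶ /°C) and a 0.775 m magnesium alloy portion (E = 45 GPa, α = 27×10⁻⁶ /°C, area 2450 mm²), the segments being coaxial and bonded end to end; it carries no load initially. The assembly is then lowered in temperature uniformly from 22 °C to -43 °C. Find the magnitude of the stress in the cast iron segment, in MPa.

σ ≈ 129 MPa (tensile)

Free thermal contraction of the whole bar: Σ αᵢΔT Lᵢ = 11×10⁻⁶×65×475 + 27×10⁻⁶×65×775 = 1.7 mm.
The walls prevent any net length change, so an axial force P (same in every segment) develops. Compatibility: P · Σ Lᵢ/(AᵢEᵢ) = δ_free.
Σ Lᵢ/(AᵢEᵢ) = 475/(1250×107×10³) + 775/(2450×45×10³) = 1.058×10⁻⁵ mm/N.
Hence P = δ_free / Σ(L/AE) = 1.7/1.058×10⁻⁵ = 160.6 kN (tensile).
σ_{cast iron} = P / A = 160600 / 1250 = 128.5 MPa.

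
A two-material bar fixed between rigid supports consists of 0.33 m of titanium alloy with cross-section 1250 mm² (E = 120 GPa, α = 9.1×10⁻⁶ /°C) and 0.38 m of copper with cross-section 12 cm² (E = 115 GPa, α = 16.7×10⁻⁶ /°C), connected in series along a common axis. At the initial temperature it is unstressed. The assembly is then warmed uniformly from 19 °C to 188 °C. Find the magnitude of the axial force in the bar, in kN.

P ≈ 319 kN (compressive)

Free thermal expansion of the whole bar: Σ αᵢΔT Lᵢ = 9.1×10⁻⁶×169×330 + 16.7×10⁻⁶×169×380 = 1.58 mm.
Since the ends are fixed, an axial force P builds up, equal in every segment, with P · Σ Lᵢ/(AᵢEᵢ) = δ_free.
Σ Lᵢ/(AᵢEᵢ) = 330/(1250×120×10³) + 380/(1200×115×10³) = 4.954×10⁻⁶ mm/N.
P = 1.58 / 4.954×10⁻⁶ = 319000 N = 319 kN, compressive.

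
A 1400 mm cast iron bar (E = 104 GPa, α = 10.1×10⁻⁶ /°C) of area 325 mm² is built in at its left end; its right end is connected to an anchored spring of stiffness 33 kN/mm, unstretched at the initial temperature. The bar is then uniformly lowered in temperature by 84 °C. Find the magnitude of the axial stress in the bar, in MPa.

The unrestrained thermal change is αΔT L = 10.1×10⁻⁶ × 84 × 1400 = 1.188 mm.
Let P be the tensile force in the spring. The bar extends elastically by PL/(AE) and the spring stretches by P/k; together these equal δ_free.
P [ L/(AE) + 1/k ] = δ_free → P [ 1400/(325×104×10³) + 1/(33×10³) ] = 1.188.
P = 1.188 / 7.172×10⁻⁵ = 16560 N.
σ = P/A = 16560/325 = 50.95 MPa.

σ ≈ 51 MPa (tensile)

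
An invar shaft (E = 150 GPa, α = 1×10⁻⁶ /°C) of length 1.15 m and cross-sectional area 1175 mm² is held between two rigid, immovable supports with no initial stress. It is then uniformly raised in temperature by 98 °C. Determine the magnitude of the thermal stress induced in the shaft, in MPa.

σ ≈ 14.7 MPa (compressive)

With length fixed, the mechanical strain must cancel the thermal strain αΔT = 1×10⁻⁶ × 98 = 98×10⁻⁶.
The stress required to suppress this strain is σ = Eε = 150×10³ × 98×10⁻⁶ = 14.7 MPa, compressive since the shaft is trying to expand.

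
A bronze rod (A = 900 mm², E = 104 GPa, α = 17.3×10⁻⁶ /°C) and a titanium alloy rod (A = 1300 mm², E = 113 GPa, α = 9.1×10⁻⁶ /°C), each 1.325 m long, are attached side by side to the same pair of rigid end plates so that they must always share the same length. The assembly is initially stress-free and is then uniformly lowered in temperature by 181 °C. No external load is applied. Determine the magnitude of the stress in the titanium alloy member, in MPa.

σ ≈ 65.3 MPa (compressive)

The bronze has the larger α, so on cooling it would change length more than the titanium alloy if both were free. The rigid plates force a common final length, so the bronze is put into tension and the titanium alloy into compression, with equal and opposite forces P (no external load).
Setting the final lengths equal and cancelling L: (α₁ − α₂)ΔT = P/(A₁E₁) + P/(A₂E₂).
|α₁ − α₂|·ΔT = 8.2×10⁻⁶ × 181 = 0.001484.
1/(A₁E₁) + 1/(A₂E₂) = 1/(900×104×10³) + 1/(1300×113×10³) = 1.749×10⁻⁸ N⁻¹.
So P = 0.001484 / 1.749×10⁻⁸ = 84.85 kN.
σ_{titanium alloy} = P/A₂ = 84850/1300 = 65.27 MPa, compressive.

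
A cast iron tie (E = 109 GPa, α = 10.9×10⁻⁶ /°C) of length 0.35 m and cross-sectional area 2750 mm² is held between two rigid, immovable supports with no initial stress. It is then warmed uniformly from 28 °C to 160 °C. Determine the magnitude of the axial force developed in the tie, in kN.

P ≈ 431 kN (compressive)

With zero net strain, σ = E·αΔT = 109 GPa × 10.9×10⁻⁶ × 132 = 156.8 MPa.
Axial force P = σA = 156.8 × 2750 = 431300 N = 431.3 kN, compressive.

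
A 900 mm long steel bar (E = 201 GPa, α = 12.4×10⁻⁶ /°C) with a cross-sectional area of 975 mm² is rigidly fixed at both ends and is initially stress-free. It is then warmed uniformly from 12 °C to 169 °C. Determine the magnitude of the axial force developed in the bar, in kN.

P ≈ 382 kN (compressive)

With zero net strain, σ = E·αΔT = 201 GPa × 12.4×10⁻⁶ × 157 = 391.3 MPa.
Axial force P = σA = 391.3 × 975 = 381500 N = 381.5 kN, compressive.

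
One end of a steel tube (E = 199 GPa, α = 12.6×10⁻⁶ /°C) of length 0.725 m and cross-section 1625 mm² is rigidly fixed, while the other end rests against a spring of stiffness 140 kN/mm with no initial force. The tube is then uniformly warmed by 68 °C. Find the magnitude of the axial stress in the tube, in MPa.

σ ≈ 40.7 MPa (compressive)

Free thermal expansion: δ_free = αΔT L = 12.6×10⁻⁶ × 68 × 725 = 0.6212 mm.
With a force P in the spring, the elastic change of the tube is PL/(AE) and that of the spring is P/k; compatibility requires their sum to equal δ_free.
P [ L/(AE) + 1/k ] = δ_free → P [ 725/(1625×199×10³) + 1/(140×10³) ] = 0.6212.
P = 0.6212 / 9.385×10⁻⁶ = 66190 N.
σ = P/A = 66190/1625 = 40.73 MPa.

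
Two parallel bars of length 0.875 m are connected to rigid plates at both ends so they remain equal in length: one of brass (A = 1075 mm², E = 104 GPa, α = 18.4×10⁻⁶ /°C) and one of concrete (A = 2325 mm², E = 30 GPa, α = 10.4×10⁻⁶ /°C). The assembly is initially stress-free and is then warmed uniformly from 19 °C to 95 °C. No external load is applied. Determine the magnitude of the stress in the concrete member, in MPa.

σ ≈ 11.2 MPa (tensile)

Equilibrium of a rigid end plate with no external load gives equal and opposite internal forces ±P in the two members. Since α_{brass} > α_{concrete}, heating drives the brass into compression and the concrete into tension.
Setting the final lengths equal and cancelling L: (α₁ − α₂)ΔT = P/(A₁E₁) + P/(A₂E₂).
|α₁ − α₂|·ΔT = 8×10⁻⁶ × 76 = 0.000608.
1/(A₁E₁) + 1/(A₂E₂) = 1/(1075×104×10³) + 1/(2325×30×10³) = 2.328×10⁻⁸ N⁻¹.
So P = 0.000608 / 2.328×10⁻⁸ = 26.12 kN.
σ_{concrete} = P/A₂ = 26120/2325 = 11.23 MPa, tensile.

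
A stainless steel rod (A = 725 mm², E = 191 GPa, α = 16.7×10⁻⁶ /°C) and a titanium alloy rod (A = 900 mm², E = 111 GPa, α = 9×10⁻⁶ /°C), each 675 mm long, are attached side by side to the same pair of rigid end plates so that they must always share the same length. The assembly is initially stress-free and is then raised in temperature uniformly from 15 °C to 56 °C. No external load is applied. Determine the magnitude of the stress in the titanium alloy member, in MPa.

σ ≈ 20.4 MPa (tensile)

The stainless steel has the larger α, so on heating it would change length more than the titanium alloy if both were free. The rigid plates force a common final length, so the stainless steel is put into compression and the titanium alloy into tension, with equal and opposite forces P (no external load).
Equating the net (thermal + elastic) strains gives |α₁ − α₂|·ΔT = P·[1/(A₁E₁) + 1/(A₂E₂)].
|α₁ − α₂|·ΔT = 7.7×10⁻⁶ × 41 = 0.0003157.
1/(A₁E₁) + 1/(A₂E₂) = 1/(725×191×10³) + 1/(900×111×10³) = 1.723×10⁻⁸ N⁻¹.
P = 0.0003157 / 1.723×10⁻⁸ = 18320 N = 18.32 kN.
σ_{titanium alloy} = P/A₂ = 18320/900 = 20.36 MPa, tensile.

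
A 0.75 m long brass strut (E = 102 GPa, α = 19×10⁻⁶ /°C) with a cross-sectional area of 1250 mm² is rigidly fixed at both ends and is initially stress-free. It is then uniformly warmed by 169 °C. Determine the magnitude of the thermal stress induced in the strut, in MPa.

Because both ends are immovable the net strain is zero, and the suppressed thermal strain is αΔT = 19×10⁻⁶ × 169 = 3211×10⁻⁶.
Hence σ = E·αΔT = 102×10³ × 3211×10⁻⁶ = 327.5 MPa, compressive.

σ ≈ 328 MPa (compressive)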